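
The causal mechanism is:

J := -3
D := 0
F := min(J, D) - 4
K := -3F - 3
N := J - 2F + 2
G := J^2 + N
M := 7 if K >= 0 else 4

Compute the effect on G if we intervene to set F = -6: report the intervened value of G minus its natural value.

-2

The intervention breaks the incoming arrows to F: F := min(J, D) - 4 no longer applies, and F = -6.
N = J - 2F + 2  [with J=-3, F=-6]  = 11
G = J^2 + N  [with J=-3, N=11]  = 20
Without intervention: F = min(J, D) - 4  [with J=-3, D=0]  = -7; N = J - 2F + 2  [with J=-3, F=-7]  = 13; G = J^2 + N  [with J=-3, N=13]  = 22.
Change = 20 − 22 = -2.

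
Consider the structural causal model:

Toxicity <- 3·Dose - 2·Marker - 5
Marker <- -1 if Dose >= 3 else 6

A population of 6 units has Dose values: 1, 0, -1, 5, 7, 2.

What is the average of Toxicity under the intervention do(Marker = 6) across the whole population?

Under do(Marker=6), Marker's equation is replaced by Marker=6 for every unit. Per-unit Toxicity: -14, -17, -20, -2, 4, -11. Mean = -10.

-10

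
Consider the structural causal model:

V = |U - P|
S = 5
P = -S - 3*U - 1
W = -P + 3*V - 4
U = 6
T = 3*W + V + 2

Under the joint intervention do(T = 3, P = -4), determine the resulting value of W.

Under do(T = 3, P = -4), each intervened variable's structural equation is replaced by its fixed value.
V = |U - P|  [with U=6, P=-4]  = 10
W = -P + 3*V - 4  [with P=-4, V=10]  = 30

30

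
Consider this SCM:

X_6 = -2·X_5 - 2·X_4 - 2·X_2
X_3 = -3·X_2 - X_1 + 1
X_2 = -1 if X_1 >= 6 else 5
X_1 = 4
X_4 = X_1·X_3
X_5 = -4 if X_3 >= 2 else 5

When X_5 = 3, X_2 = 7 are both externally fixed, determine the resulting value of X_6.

The joint intervention fixes X_5 = 3, X_2 = 7, removing each variable's own equation.
X_3 = -3·X_2 - X_1 + 1  [with X_2=7, X_1=4]  = -24
X_4 = X_1·X_3  [with X_1=4, X_3=-24]  = -96
X_6 = -2·X_5 - 2·X_4 - 2·X_2  [with X_5=3, X_4=-96, X_2=7]  = 172

172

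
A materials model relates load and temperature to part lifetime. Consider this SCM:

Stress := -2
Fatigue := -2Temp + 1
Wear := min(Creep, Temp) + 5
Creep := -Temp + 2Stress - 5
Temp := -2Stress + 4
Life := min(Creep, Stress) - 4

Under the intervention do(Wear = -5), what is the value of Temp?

The intervention breaks the incoming arrows to Wear: Wear := min(Creep, Temp) + 5 no longer applies, and Wear = -5.
Since Temp is not a descendant of the intervened variable, it is unaffected.
Temp = -2Stress + 4  [with Stress=-2]  = 8

8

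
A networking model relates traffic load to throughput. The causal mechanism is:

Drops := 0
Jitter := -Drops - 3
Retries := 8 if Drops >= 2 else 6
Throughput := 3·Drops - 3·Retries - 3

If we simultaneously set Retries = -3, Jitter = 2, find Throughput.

Setting Retries = -3, Jitter = 2 by intervention discards those variables' equations.
Throughput = 3·Drops - 3·Retries - 3  [with Drops=0, Retries=-3]  = 6

6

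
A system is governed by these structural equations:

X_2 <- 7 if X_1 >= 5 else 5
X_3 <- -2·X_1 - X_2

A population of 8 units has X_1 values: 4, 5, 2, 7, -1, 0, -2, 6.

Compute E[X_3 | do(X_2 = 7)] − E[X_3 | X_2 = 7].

The intervention sets X_2=7 in all 8 units regardless of X_1. Recomputing X_3 per unit gives -15, -17, -11, -21, -5, -7, -3, -19; average -12.25.
Conditioning on X_2=7 selects the 3 unit(s) with X_1 ∈ {5, 7, 6}. Their X_3 values: -17, -21, -19. Mean = -19.
Difference = -12.25 − (-19) = 6.75.

6.75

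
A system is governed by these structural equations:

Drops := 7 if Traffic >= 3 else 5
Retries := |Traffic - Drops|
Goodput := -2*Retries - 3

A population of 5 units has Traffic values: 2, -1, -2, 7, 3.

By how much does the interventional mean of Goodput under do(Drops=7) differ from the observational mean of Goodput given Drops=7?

-6.4

Every unit gets Drops=7 under the intervention. Goodput values become -13, -19, -21, -3, -11; E[Goodput|do(Drops=7)] = -13.4.
Observing Drops=7 restricts to units where Drops's equation naturally yields 7: Traffic ∈ {7, 3}. In that subpopulation Goodput = -3, -11, mean -7.
Difference = -13.4 − (-7) = -6.4.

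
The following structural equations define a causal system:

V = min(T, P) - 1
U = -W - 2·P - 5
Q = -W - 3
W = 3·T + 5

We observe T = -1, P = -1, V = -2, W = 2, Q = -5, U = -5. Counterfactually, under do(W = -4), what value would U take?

Under do(W=-4), the mechanism W = 3·T + 5 is discarded; W is fixed at -4.
U = -W - 2·P - 5  [with W=-4, P=-1]  = 1

1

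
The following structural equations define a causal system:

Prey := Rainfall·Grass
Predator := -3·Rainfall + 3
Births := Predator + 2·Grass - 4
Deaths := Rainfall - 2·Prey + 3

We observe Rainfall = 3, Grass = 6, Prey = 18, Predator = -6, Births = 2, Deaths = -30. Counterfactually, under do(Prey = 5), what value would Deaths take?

The intervention breaks the incoming arrows to Prey: Prey := Rainfall·Grass no longer applies, and Prey = 5.
Deaths = Rainfall - 2·Prey + 3  [with Rainfall=3, Prey=5]  = -4

-4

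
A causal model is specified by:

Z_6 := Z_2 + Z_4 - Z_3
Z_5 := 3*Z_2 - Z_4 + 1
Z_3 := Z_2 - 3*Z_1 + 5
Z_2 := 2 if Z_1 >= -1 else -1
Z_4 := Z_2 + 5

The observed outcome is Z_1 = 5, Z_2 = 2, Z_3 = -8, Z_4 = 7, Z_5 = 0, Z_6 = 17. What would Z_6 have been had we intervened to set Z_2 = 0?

Under do(Z_2=0), the mechanism Z_2 := 2 if Z_1 >= -1 else -1 is discarded; Z_2 is fixed at 0.
Z_3 = Z_2 - 3*Z_1 + 5  [with Z_2=0, Z_1=5]  = -10
Z_4 = Z_2 + 5  [with Z_2=0]  = 5
Z_6 = Z_2 + Z_4 - Z_3  [with Z_2=0, Z_4=5, Z_3=-10]  = 15

15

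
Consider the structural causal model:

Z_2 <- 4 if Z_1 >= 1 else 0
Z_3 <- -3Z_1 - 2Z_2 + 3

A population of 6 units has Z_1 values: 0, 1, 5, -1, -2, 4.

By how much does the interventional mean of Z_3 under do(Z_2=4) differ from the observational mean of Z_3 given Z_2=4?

Under do(Z_2=4), Z_2's equation is replaced by Z_2=4 for every unit. Per-unit Z_3: -5, -8, -20, -2, 1, -17. Mean = -8.5.
E[Z_3|Z_2=4] averages over only the 3 units with Z_2=4 (Z_1 = 1, 5, 4): Z_3 = -8, -20, -17, mean -15.
Difference = -8.5 − (-15) = 6.5.

6.5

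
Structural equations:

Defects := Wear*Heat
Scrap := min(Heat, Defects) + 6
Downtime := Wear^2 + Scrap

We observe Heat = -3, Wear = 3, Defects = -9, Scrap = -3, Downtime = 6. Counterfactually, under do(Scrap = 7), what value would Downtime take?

Intervening sets Scrap = 7 and removes its equation (Scrap := min(Heat, Defects) + 6).
Downtime = Wear^2 + Scrap  [with Wear=3, Scrap=7]  = 16

16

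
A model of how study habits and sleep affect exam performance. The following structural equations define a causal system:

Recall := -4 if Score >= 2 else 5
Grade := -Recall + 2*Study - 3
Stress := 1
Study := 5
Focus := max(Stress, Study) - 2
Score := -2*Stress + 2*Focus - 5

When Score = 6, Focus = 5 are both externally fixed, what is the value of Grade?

11

The joint intervention fixes Score = 6, Focus = 5, removing each variable's own equation.
Recall = -4 if Score >= 2 else 5  [with Score=6]  = -4
Grade = -Recall + 2*Study - 3  [with Recall=-4, Study=5]  = 11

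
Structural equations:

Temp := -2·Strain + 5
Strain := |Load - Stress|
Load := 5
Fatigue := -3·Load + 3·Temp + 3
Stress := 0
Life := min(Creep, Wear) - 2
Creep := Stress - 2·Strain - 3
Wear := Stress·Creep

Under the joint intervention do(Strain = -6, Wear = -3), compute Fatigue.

Under do(Strain = -6, Wear = -3), each intervened variable's structural equation is replaced by its fixed value.
Temp = -2·Strain + 5  [with Strain=-6]  = 17
Fatigue = -3·Load + 3·Temp + 3  [with Load=5, Temp=17]  = 39

39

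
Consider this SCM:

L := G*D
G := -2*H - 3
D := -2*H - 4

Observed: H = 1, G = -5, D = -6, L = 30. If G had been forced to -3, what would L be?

Under do(G=-3), the mechanism G := -2*H - 3 is discarded; G is fixed at -3.
D = -2*H - 4  [with H=1]  = -6
L = G*D  [with G=-3, D=-6]  = 18

18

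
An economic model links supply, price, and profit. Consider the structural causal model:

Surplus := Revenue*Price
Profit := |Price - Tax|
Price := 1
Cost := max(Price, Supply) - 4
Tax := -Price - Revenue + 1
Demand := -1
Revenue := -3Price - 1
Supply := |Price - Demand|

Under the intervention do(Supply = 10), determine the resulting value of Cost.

6

The intervention breaks the incoming arrows to Supply: Supply := |Price - Demand| no longer applies, and Supply = 10.
Cost = max(Price, Supply) - 4  [with Price=1, Supply=10]  = 6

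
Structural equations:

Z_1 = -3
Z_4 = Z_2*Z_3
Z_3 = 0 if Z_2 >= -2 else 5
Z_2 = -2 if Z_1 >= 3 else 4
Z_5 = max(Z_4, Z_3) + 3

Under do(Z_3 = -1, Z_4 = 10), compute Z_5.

Setting Z_3 = -1, Z_4 = 10 by intervention discards those variables' equations.
Z_5 = max(Z_4, Z_3) + 3  [with Z_4=10, Z_3=-1]  = 13

13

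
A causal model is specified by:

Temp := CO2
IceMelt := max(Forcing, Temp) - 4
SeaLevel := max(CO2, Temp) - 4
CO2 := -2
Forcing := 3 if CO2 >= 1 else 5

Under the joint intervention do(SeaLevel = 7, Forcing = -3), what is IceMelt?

-6

Setting SeaLevel = 7, Forcing = -3 by intervention discards those variables' equations.
Temp = CO2  [with CO2=-2]  = -2
IceMelt = max(Forcing, Temp) - 4  [with Forcing=-3, Temp=-2]  = -6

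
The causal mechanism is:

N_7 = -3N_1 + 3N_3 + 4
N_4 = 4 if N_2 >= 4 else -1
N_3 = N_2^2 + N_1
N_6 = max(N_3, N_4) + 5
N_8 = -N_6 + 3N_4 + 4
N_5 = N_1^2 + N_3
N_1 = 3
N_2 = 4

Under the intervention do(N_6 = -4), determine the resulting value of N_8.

20

Intervening sets N_6 = -4 and removes its equation (N_6 = max(N_3, N_4) + 5).
N_4 = 4 if N_2 >= 4 else -1  [with N_2=4]  = 4
N_8 = -N_6 + 3N_4 + 4  [with N_6=-4, N_4=4]  = 20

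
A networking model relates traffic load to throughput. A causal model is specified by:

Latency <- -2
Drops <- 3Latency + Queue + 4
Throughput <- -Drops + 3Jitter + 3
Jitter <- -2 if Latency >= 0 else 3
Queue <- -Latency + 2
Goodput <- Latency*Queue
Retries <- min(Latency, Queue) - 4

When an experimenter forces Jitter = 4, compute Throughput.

13

The intervention breaks the incoming arrows to Jitter: Jitter <- -2 if Latency >= 0 else 3 no longer applies, and Jitter = 4.
Queue = -Latency + 2  [with Latency=-2]  = 4
Drops = 3Latency + Queue + 4  [with Latency=-2, Queue=4]  = 2
Throughput = -Drops + 3Jitter + 3  [with Drops=2, Jitter=4]  = 13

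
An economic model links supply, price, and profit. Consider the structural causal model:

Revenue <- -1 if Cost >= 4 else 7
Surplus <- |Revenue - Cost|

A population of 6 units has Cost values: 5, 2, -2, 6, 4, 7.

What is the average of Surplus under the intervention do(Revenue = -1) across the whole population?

5

The intervention sets Revenue=-1 in all 6 units regardless of Cost. Recomputing Surplus per unit gives 6, 3, 1, 7, 5, 8; average 5.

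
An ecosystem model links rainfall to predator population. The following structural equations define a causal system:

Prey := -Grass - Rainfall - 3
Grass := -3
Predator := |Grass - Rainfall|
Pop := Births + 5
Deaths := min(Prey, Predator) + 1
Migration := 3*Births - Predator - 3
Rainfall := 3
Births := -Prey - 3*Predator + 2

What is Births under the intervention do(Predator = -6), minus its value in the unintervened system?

36

Intervening sets Predator = -6 and removes its equation (Predator := |Grass - Rainfall|).
Prey = -Grass - Rainfall - 3  [with Grass=-3, Rainfall=3]  = -3
Births = -Prey - 3*Predator + 2  [with Prey=-3, Predator=-6]  = 23
Without intervention: Prey = -Grass - Rainfall - 3  [with Grass=-3, Rainfall=3]  = -3; Predator = |Grass - Rainfall|  [with Grass=-3, Rainfall=3]  = 6; Births = -Prey - 3*Predator + 2  [with Prey=-3, Predator=6]  = -13.
Change = 23 − (-13) = 36.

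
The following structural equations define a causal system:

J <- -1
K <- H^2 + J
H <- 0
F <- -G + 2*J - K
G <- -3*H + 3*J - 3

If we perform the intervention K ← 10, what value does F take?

-6

Intervening sets K = 10 and removes its equation (K <- H^2 + J).
G = -3*H + 3*J - 3  [with H=0, J=-1]  = -6
F = -G + 2*J - K  [with G=-6, J=-1, K=10]  = -6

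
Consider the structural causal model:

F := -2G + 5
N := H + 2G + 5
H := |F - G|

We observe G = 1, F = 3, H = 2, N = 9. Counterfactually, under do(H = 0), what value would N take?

The intervention breaks the incoming arrows to H: H := |F - G| no longer applies, and H = 0.
N = H + 2G + 5  [with H=0, G=1]  = 7

7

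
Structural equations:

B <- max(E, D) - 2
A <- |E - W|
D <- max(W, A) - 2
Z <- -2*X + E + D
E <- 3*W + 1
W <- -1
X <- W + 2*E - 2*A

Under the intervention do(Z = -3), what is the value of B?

-3

Intervening sets Z = -3 and removes its equation (Z <- -2*X + E + D).
No directed path runs from Z to B, so B keeps its natural value.
E = 3*W + 1  [with W=-1]  = -2
A = |E - W|  [with E=-2, W=-1]  = 1
D = max(W, A) - 2  [with W=-1, A=1]  = -1
B = max(E, D) - 2  [with E=-2, D=-1]  = -3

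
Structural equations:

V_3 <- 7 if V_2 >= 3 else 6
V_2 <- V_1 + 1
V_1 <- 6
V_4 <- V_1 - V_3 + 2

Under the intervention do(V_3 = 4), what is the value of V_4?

4

The intervention breaks the incoming arrows to V_3: V_3 <- 7 if V_2 >= 3 else 6 no longer applies, and V_3 = 4.
V_4 = V_1 - V_3 + 2  [with V_1=6, V_3=4]  = 4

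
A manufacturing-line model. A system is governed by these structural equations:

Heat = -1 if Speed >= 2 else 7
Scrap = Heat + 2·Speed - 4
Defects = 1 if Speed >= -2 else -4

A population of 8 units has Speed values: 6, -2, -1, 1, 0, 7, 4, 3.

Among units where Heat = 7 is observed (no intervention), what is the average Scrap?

2

Observing Heat=7 restricts to units where Heat's equation naturally yields 7: Speed ∈ {-2, -1, 1, 0}. In that subpopulation Scrap = -1, 1, 5, 3, mean 2.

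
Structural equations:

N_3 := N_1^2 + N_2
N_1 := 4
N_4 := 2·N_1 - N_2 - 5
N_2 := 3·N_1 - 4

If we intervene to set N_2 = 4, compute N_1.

Under do(N_2=4), the mechanism N_2 := 3·N_1 - 4 is discarded; N_2 is fixed at 4.
N_1 is not downstream of the intervention, so its value is determined by the original equations.

4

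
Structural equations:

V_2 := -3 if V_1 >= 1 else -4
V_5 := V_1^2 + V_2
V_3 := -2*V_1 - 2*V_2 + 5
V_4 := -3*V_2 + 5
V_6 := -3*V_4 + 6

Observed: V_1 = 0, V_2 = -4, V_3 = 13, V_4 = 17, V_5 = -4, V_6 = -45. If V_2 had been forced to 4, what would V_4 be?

Under do(V_2=4), the mechanism V_2 := -3 if V_1 >= 1 else -4 is discarded; V_2 is fixed at 4.
V_4 = -3*V_2 + 5  [with V_2=4]  = -7

-7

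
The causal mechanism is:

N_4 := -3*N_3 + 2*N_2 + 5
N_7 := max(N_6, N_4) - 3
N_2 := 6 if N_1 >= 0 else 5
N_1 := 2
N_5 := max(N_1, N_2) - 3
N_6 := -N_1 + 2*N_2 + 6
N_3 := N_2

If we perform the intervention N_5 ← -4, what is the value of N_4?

The intervention breaks the incoming arrows to N_5: N_5 := max(N_1, N_2) - 3 no longer applies, and N_5 = -4.
Since N_4 is not a descendant of the intervened variable, it is unaffected.
N_2 = 6 if N_1 >= 0 else 5  [with N_1=2]  = 6
N_3 = N_2  [with N_2=6]  = 6
N_4 = -3*N_3 + 2*N_2 + 5  [with N_3=6, N_2=6]  = -1

-1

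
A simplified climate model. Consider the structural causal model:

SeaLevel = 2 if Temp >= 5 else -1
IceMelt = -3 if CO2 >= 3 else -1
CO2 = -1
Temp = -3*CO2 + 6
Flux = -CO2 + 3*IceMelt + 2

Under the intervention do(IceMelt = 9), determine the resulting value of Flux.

do(IceMelt=9) replaces the equation IceMelt = -3 if CO2 >= 3 else -1 with the constant IceMelt = 9.
Flux = -CO2 + 3*IceMelt + 2  [with CO2=-1, IceMelt=9]  = 30

30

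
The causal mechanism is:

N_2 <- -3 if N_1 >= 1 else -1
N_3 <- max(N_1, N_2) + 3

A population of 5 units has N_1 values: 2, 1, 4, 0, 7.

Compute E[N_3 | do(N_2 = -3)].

5.8

Under do(N_2=-3), N_2's equation is replaced by N_2=-3 for every unit. Per-unit N_3: 5, 4, 7, 3, 10. Mean = 5.8.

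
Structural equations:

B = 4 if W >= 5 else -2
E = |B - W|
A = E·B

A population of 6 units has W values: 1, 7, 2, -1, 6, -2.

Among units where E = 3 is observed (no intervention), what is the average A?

3

E[A|E=3] averages over only the 2 units with E=3 (W = 1, 7): A = -6, 12, mean 3.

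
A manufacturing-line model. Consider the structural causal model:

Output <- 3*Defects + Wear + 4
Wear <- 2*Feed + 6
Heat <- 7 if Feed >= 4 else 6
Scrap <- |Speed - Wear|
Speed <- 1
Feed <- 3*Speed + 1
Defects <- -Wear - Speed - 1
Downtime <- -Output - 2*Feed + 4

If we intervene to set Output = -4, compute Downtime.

0

do(Output=-4) replaces the equation Output <- 3*Defects + Wear + 4 with the constant Output = -4.
Feed = 3*Speed + 1  [with Speed=1]  = 4
Downtime = -Output - 2*Feed + 4  [with Output=-4, Feed=4]  = 0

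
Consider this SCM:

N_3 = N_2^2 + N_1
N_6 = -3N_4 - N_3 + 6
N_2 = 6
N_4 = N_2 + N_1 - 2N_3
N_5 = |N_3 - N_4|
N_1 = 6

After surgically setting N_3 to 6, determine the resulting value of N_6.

0

The intervention breaks the incoming arrows to N_3: N_3 = N_2^2 + N_1 no longer applies, and N_3 = 6.
N_4 = N_2 + N_1 - 2N_3  [with N_2=6, N_1=6, N_3=6]  = 0
N_6 = -3N_4 - N_3 + 6  [with N_4=0, N_3=6]  = 0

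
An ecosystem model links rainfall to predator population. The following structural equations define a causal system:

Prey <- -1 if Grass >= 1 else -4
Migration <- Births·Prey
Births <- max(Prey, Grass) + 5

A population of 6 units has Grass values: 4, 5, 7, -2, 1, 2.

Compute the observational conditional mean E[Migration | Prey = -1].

Observing Prey=-1 restricts to units where Prey's equation naturally yields -1: Grass ∈ {4, 5, 7, 1, 2}. In that subpopulation Migration = -9, -10, -12, -6, -7, mean -8.8.

-8.8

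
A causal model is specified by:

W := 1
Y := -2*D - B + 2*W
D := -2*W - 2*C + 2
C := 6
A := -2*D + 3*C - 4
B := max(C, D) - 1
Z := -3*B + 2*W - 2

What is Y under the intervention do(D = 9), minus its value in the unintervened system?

do(D=9) replaces the equation D := -2*W - 2*C + 2 with the constant D = 9.
B = max(C, D) - 1  [with C=6, D=9]  = 8
Y = -2*D - B + 2*W  [with D=9, B=8, W=1]  = -24
Without intervention: D = -2*W - 2*C + 2  [with W=1, C=6]  = -12; B = max(C, D) - 1  [with C=6, D=-12]  = 5; Y = -2*D - B + 2*W  [with D=-12, B=5, W=1]  = 21.
Change = -24 − 21 = -45.

-45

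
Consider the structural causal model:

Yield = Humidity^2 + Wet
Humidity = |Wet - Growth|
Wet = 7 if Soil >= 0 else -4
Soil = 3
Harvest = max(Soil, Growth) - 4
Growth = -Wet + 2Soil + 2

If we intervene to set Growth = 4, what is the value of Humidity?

3

The intervention breaks the incoming arrows to Growth: Growth = -Wet + 2Soil + 2 no longer applies, and Growth = 4.
Wet = 7 if Soil >= 0 else -4  [with Soil=3]  = 7
Humidity = |Wet - Growth|  [with Wet=7, Growth=4]  = 3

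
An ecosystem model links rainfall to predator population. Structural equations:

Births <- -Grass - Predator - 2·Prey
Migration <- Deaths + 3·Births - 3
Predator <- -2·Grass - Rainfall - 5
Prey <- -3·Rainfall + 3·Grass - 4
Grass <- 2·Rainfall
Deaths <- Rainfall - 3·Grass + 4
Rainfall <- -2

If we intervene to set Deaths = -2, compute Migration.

Intervening sets Deaths = -2 and removes its equation (Deaths <- Rainfall - 3·Grass + 4).
Grass = 2·Rainfall  [with Rainfall=-2]  = -4
Prey = -3·Rainfall + 3·Grass - 4  [with Rainfall=-2, Grass=-4]  = -10
Predator = -2·Grass - Rainfall - 5  [with Grass=-4, Rainfall=-2]  = 5
Births = -Grass - Predator - 2·Prey  [with Grass=-4, Predator=5, Prey=-10]  = 19
Migration = Deaths + 3·Births - 3  [with Deaths=-2, Births=19]  = 52

52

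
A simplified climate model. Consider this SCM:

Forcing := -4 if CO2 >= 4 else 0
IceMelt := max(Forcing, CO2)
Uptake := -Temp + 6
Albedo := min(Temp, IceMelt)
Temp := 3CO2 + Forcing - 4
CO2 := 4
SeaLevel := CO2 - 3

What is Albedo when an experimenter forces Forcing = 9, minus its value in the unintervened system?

5

do(Forcing=9) replaces the equation Forcing := -4 if CO2 >= 4 else 0 with the constant Forcing = 9.
Temp = 3CO2 + Forcing - 4  [with CO2=4, Forcing=9]  = 17
IceMelt = max(Forcing, CO2)  [with Forcing=9, CO2=4]  = 9
Albedo = min(Temp, IceMelt)  [with Temp=17, IceMelt=9]  = 9
Without intervention: Forcing = -4 if CO2 >= 4 else 0  [with CO2=4]  = -4; Temp = 3CO2 + Forcing - 4  [with CO2=4, Forcing=-4]  = 4; IceMelt = max(Forcing, CO2)  [with Forcing=-4, CO2=4]  = 4; Albedo = min(Temp, IceMelt)  [with Temp=4, IceMelt=4]  = 4.
Change = 9 − 4 = 5.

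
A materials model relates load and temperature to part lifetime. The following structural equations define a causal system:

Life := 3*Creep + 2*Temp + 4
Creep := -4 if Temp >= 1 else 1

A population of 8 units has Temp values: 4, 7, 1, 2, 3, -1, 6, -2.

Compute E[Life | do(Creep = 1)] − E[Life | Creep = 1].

Every unit gets Creep=1 under the intervention. Life values become 15, 21, 9, 11, 13, 5, 19, 3; E[Life|do(Creep=1)] = 12.
E[Life|Creep=1] averages over only the 2 units with Creep=1 (Temp = -1, -2): Life = 5, 3, mean 4.
Difference = 12 − 4 = 8.

8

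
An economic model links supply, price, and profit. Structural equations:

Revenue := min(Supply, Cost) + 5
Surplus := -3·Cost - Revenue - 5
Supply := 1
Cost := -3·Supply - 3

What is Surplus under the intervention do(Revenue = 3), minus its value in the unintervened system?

-4

The intervention breaks the incoming arrows to Revenue: Revenue := min(Supply, Cost) + 5 no longer applies, and Revenue = 3.
Cost = -3·Supply - 3  [with Supply=1]  = -6
Surplus = -3·Cost - Revenue - 5  [with Cost=-6, Revenue=3]  = 10
Without intervention: Cost = -3·Supply - 3  [with Supply=1]  = -6; Revenue = min(Supply, Cost) + 5  [with Supply=1, Cost=-6]  = -1; Surplus = -3·Cost - Revenue - 5  [with Cost=-6, Revenue=-1]  = 14.
Change = 10 − 14 = -4.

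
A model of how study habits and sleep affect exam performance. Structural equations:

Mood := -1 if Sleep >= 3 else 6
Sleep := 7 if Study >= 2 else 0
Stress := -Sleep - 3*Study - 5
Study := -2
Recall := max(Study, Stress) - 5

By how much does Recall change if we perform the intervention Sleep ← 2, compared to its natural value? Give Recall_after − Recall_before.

-2

do(Sleep=2) replaces the equation Sleep := 7 if Study >= 2 else 0 with the constant Sleep = 2.
Stress = -Sleep - 3*Study - 5  [with Sleep=2, Study=-2]  = -1
Recall = max(Study, Stress) - 5  [with Study=-2, Stress=-1]  = -6
Without intervention: Sleep = 7 if Study >= 2 else 0  [with Study=-2]  = 0; Stress = -Sleep - 3*Study - 5  [with Sleep=0, Study=-2]  = 1; Recall = max(Study, Stress) - 5  [with Study=-2, Stress=1]  = -4.
Change = -6 − (-4) = -2.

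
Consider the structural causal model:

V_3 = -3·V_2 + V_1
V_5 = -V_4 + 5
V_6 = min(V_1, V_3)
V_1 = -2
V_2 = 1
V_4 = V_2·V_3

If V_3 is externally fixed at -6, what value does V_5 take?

do(V_3=-6) replaces the equation V_3 = -3·V_2 + V_1 with the constant V_3 = -6.
V_4 = V_2·V_3  [with V_2=1, V_3=-6]  = -6
V_5 = -V_4 + 5  [with V_4=-6]  = 11

11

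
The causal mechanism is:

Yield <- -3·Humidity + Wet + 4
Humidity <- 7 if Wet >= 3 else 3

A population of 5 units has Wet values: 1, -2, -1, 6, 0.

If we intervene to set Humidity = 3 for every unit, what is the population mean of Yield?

-4.2

Under do(Humidity=3), Humidity's equation is replaced by Humidity=3 for every unit. Per-unit Yield: -4, -7, -6, 1, -5. Mean = -4.2.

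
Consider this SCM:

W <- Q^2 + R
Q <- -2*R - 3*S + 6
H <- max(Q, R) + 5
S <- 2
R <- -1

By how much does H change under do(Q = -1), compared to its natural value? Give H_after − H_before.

The intervention breaks the incoming arrows to Q: Q <- -2*R - 3*S + 6 no longer applies, and Q = -1.
H = max(Q, R) + 5  [with Q=-1, R=-1]  = 4
Without intervention: Q = -2*R - 3*S + 6  [with R=-1, S=2]  = 2; H = max(Q, R) + 5  [with Q=2, R=-1]  = 7.
Change = 4 − 7 = -3.

-3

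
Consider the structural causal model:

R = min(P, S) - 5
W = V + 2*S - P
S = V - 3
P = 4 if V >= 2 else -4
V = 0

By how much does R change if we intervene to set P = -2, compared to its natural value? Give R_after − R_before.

1

Under do(P=-2), the mechanism P = 4 if V >= 2 else -4 is discarded; P is fixed at -2.
S = V - 3  [with V=0]  = -3
R = min(P, S) - 5  [with P=-2, S=-3]  = -8
Without intervention: P = 4 if V >= 2 else -4  [with V=0]  = -4; S = V - 3  [with V=0]  = -3; R = min(P, S) - 5  [with P=-4, S=-3]  = -9.
Change = -8 − (-9) = 1.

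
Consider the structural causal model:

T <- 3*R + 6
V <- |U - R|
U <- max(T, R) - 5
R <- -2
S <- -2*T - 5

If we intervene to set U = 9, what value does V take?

11

The intervention breaks the incoming arrows to U: U <- max(T, R) - 5 no longer applies, and U = 9.
V = |U - R|  [with U=9, R=-2]  = 11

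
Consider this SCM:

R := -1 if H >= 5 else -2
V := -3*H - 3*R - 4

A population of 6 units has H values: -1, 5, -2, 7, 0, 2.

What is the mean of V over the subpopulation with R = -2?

Conditioning on R=-2 selects the 4 unit(s) with H ∈ {-1, -2, 0, 2}. Their V values: 5, 8, 2, -4. Mean = 2.75.

2.75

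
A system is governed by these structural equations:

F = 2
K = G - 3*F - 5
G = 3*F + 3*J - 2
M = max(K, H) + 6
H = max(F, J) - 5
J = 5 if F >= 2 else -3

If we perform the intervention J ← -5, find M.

3

Under do(J=-5), the mechanism J = 5 if F >= 2 else -3 is discarded; J is fixed at -5.
H = max(F, J) - 5  [with F=2, J=-5]  = -3
G = 3*F + 3*J - 2  [with F=2, J=-5]  = -11
K = G - 3*F - 5  [with G=-11, F=2]  = -22
M = max(K, H) + 6  [with K=-22, H=-3]  = 3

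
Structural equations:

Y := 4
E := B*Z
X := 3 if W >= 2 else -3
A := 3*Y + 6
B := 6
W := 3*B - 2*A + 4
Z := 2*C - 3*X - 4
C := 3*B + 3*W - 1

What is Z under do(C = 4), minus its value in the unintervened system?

Under do(C=4), the mechanism C := 3*B + 3*W - 1 is discarded; C is fixed at 4.
A = 3*Y + 6  [with Y=4]  = 18
W = 3*B - 2*A + 4  [with B=6, A=18]  = -14
X = 3 if W >= 2 else -3  [with W=-14]  = -3
Z = 2*C - 3*X - 4  [with C=4, X=-3]  = 13
Without intervention: A = 3*Y + 6  [with Y=4]  = 18; W = 3*B - 2*A + 4  [with B=6, A=18]  = -14; C = 3*B + 3*W - 1  [with B=6, W=-14]  = -25; X = 3 if W >= 2 else -3  [with W=-14]  = -3; Z = 2*C - 3*X - 4  [with C=-25, X=-3]  = -45.
Change = 13 − (-45) = 58.

58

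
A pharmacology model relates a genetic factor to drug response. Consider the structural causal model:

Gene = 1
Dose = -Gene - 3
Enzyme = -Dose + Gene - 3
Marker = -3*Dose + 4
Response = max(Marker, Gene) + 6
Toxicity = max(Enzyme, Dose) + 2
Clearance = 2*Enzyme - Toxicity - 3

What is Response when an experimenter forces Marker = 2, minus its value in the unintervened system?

-14

Intervening sets Marker = 2 and removes its equation (Marker = -3*Dose + 4).
Response = max(Marker, Gene) + 6  [with Marker=2, Gene=1]  = 8
Without intervention: Dose = -Gene - 3  [with Gene=1]  = -4; Marker = -3*Dose + 4  [with Dose=-4]  = 16; Response = max(Marker, Gene) + 6  [with Marker=16, Gene=1]  = 22.
Change = 8 − 22 = -14.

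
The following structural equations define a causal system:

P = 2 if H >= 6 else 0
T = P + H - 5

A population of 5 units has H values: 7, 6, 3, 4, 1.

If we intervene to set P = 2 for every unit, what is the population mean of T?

1.2

Under do(P=2), P's equation is replaced by P=2 for every unit. Per-unit T: 4, 3, 0, 1, -2. Mean = 1.2.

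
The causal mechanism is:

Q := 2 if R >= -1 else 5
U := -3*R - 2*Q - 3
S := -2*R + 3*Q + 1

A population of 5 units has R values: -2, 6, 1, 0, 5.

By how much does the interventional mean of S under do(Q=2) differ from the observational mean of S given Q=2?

2

The intervention sets Q=2 in all 5 units regardless of R. Recomputing S per unit gives 11, -5, 5, 7, -3; average 3.
Conditioning on Q=2 selects the 4 unit(s) with R ∈ {6, 1, 0, 5}. Their S values: -5, 5, 7, -3. Mean = 1.
Difference = 3 − 1 = 2.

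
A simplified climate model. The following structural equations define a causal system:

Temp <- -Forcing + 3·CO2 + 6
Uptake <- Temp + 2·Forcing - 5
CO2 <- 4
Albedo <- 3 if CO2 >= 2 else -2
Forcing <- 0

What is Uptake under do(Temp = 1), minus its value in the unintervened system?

-17

do(Temp=1) replaces the equation Temp <- -Forcing + 3·CO2 + 6 with the constant Temp = 1.
Uptake = Temp + 2·Forcing - 5  [with Temp=1, Forcing=0]  = -4
Without intervention: Temp = -Forcing + 3·CO2 + 6  [with Forcing=0, CO2=4]  = 18; Uptake = Temp + 2·Forcing - 5  [with Temp=18, Forcing=0]  = 13.
Change = -4 − 13 = -17.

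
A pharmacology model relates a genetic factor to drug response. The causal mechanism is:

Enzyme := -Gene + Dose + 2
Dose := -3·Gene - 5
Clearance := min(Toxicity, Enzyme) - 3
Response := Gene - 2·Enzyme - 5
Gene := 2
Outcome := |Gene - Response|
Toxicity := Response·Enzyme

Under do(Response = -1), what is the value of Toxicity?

11

Intervening sets Response = -1 and removes its equation (Response := Gene - 2·Enzyme - 5).
Dose = -3·Gene - 5  [with Gene=2]  = -11
Enzyme = -Gene + Dose + 2  [with Gene=2, Dose=-11]  = -11
Toxicity = Response·Enzyme  [with Response=-1, Enzyme=-11]  = 11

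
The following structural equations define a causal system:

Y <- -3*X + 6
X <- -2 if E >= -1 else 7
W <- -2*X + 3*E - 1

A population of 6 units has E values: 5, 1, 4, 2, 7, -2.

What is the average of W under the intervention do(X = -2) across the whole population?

Under do(X=-2), X's equation is replaced by X=-2 for every unit. Per-unit W: 18, 6, 15, 9, 24, -3. Mean = 11.5.

11.5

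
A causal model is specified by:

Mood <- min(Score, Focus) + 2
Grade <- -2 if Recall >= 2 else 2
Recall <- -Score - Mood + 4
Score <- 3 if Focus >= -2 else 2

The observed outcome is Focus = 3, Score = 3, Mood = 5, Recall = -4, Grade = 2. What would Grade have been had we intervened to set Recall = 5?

-2

Intervening sets Recall = 5 and removes its equation (Recall <- -Score - Mood + 4).
Grade = -2 if Recall >= 2 else 2  [with Recall=5]  = -2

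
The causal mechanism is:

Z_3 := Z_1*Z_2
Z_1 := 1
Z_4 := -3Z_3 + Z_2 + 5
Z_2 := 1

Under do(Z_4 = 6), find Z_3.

1

Under do(Z_4=6), the mechanism Z_4 := -3Z_3 + Z_2 + 5 is discarded; Z_4 is fixed at 6.
Since Z_3 is not a descendant of the intervened variable, it is unaffected.
Z_3 = Z_1*Z_2  [with Z_1=1, Z_2=1]  = 1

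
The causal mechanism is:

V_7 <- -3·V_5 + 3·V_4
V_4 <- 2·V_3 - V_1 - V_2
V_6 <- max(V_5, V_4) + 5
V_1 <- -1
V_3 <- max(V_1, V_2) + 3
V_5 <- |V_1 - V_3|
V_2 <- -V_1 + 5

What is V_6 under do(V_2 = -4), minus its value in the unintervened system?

Under do(V_2=-4), the mechanism V_2 <- -V_1 + 5 is discarded; V_2 is fixed at -4.
V_3 = max(V_1, V_2) + 3  [with V_1=-1, V_2=-4]  = 2
V_4 = 2·V_3 - V_1 - V_2  [with V_3=2, V_1=-1, V_2=-4]  = 9
V_5 = |V_1 - V_3|  [with V_1=-1, V_3=2]  = 3
V_6 = max(V_5, V_4) + 5  [with V_5=3, V_4=9]  = 14
Without intervention: V_2 = -V_1 + 5  [with V_1=-1]  = 6; V_3 = max(V_1, V_2) + 3  [with V_1=-1, V_2=6]  = 9; V_4 = 2·V_3 - V_1 - V_2  [with V_3=9, V_1=-1, V_2=6]  = 13; V_5 = |V_1 - V_3|  [with V_1=-1, V_3=9]  = 10; V_6 = max(V_5, V_4) + 5  [with V_5=10, V_4=13]  = 18.
Change = 14 − 18 = -4.

-4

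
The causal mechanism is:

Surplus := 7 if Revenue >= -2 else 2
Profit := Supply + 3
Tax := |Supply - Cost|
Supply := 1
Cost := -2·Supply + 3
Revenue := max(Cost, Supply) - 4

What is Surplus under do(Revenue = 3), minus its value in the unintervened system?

The intervention breaks the incoming arrows to Revenue: Revenue := max(Cost, Supply) - 4 no longer applies, and Revenue = 3.
Surplus = 7 if Revenue >= -2 else 2  [with Revenue=3]  = 7
Without intervention: Cost = -2·Supply + 3  [with Supply=1]  = 1; Revenue = max(Cost, Supply) - 4  [with Cost=1, Supply=1]  = -3; Surplus = 7 if Revenue >= -2 else 2  [with Revenue=-3]  = 2.
Change = 7 − 2 = 5.

5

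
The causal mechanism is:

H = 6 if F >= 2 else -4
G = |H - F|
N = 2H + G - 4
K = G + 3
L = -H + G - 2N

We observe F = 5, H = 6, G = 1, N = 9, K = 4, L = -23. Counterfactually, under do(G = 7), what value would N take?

15

The intervention breaks the incoming arrows to G: G = |H - F| no longer applies, and G = 7.
H = 6 if F >= 2 else -4  [with F=5]  = 6
N = 2H + G - 4  [with H=6, G=7]  = 15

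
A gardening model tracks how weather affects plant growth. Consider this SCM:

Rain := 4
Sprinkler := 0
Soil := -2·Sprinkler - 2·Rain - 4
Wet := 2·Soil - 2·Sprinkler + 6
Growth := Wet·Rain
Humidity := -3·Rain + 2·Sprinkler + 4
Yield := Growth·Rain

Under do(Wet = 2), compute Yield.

The intervention breaks the incoming arrows to Wet: Wet := 2·Soil - 2·Sprinkler + 6 no longer applies, and Wet = 2.
Growth = Wet·Rain  [with Wet=2, Rain=4]  = 8
Yield = Growth·Rain  [with Growth=8, Rain=4]  = 32

32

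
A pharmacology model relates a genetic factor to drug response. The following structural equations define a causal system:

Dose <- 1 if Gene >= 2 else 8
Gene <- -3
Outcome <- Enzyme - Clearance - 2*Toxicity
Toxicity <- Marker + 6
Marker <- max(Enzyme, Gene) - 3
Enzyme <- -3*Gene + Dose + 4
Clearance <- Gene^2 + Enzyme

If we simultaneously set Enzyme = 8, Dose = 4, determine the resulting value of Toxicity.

11

Setting Enzyme = 8, Dose = 4 by intervention discards those variables' equations.
Marker = max(Enzyme, Gene) - 3  [with Enzyme=8, Gene=-3]  = 5
Toxicity = Marker + 6  [with Marker=5]  = 11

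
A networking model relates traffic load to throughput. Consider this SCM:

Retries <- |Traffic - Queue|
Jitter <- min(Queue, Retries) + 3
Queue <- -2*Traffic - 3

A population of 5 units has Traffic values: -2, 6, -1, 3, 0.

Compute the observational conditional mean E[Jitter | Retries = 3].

Observing Retries=3 restricts to units where Retries's equation naturally yields 3: Traffic ∈ {-2, 0}. In that subpopulation Jitter = 4, 0, mean 2.

2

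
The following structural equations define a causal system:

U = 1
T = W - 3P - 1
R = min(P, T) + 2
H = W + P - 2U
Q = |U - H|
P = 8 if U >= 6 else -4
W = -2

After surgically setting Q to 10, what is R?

-2

Intervening sets Q = 10 and removes its equation (Q = |U - H|).
No directed path runs from Q to R, so R keeps its natural value.
P = 8 if U >= 6 else -4  [with U=1]  = -4
T = W - 3P - 1  [with W=-2, P=-4]  = 9
R = min(P, T) + 2  [with P=-4, T=9]  = -2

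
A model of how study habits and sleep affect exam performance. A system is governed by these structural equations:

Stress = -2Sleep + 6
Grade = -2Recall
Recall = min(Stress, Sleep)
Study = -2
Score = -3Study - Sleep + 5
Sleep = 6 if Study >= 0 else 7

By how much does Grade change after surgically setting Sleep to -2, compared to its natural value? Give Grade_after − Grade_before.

-12

Under do(Sleep=-2), the mechanism Sleep = 6 if Study >= 0 else 7 is discarded; Sleep is fixed at -2.
Stress = -2Sleep + 6  [with Sleep=-2]  = 10
Recall = min(Stress, Sleep)  [with Stress=10, Sleep=-2]  = -2
Grade = -2Recall  [with Recall=-2]  = 4
Without intervention: Sleep = 6 if Study >= 0 else 7  [with Study=-2]  = 7; Stress = -2Sleep + 6  [with Sleep=7]  = -8; Recall = min(Stress, Sleep)  [with Stress=-8, Sleep=7]  = -8; Grade = -2Recall  [with Recall=-8]  = 16.
Change = 4 − 16 = -12.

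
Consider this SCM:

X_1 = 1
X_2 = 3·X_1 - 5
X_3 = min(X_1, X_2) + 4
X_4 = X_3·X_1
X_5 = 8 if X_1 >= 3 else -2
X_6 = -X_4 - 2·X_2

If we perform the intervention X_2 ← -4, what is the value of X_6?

8

Under do(X_2=-4), the mechanism X_2 = 3·X_1 - 5 is discarded; X_2 is fixed at -4.
X_3 = min(X_1, X_2) + 4  [with X_1=1, X_2=-4]  = 0
X_4 = X_3·X_1  [with X_3=0, X_1=1]  = 0
X_6 = -X_4 - 2·X_2  [with X_4=0, X_2=-4]  = 8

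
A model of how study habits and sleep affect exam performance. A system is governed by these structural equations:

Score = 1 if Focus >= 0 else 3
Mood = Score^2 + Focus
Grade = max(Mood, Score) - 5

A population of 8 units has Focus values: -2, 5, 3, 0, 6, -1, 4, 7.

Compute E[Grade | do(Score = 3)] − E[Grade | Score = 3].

Under do(Score=3), Score's equation is replaced by Score=3 for every unit. Per-unit Grade: 2, 9, 7, 4, 10, 3, 8, 11. Mean = 6.75.
Observing Score=3 restricts to units where Score's equation naturally yields 3: Focus ∈ {-2, -1}. In that subpopulation Grade = 2, 3, mean 2.5.
Difference = 6.75 − 2.5 = 4.25.

4.25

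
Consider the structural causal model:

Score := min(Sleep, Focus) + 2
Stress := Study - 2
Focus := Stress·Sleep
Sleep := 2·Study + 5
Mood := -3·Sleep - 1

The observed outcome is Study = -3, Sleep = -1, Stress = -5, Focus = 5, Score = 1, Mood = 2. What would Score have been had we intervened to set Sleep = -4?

do(Sleep=-4) replaces the equation Sleep := 2·Study + 5 with the constant Sleep = -4.
Stress = Study - 2  [with Study=-3]  = -5
Focus = Stress·Sleep  [with Stress=-5, Sleep=-4]  = 20
Score = min(Sleep, Focus) + 2  [with Sleep=-4, Focus=20]  = -2

-2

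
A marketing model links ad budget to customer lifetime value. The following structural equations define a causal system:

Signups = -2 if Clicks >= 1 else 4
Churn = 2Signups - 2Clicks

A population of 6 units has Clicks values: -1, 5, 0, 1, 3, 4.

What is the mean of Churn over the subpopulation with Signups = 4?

Observing Signups=4 restricts to units where Signups's equation naturally yields 4: Clicks ∈ {-1, 0}. In that subpopulation Churn = 10, 8, mean 9.

9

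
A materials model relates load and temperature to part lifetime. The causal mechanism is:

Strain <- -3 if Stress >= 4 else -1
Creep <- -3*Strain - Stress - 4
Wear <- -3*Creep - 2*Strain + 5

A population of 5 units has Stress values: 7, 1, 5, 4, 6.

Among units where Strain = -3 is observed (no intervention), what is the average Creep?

-0.5

Conditioning on Strain=-3 selects the 4 unit(s) with Stress ∈ {7, 5, 4, 6}. Their Creep values: -2, 0, 1, -1. Mean = -0.5.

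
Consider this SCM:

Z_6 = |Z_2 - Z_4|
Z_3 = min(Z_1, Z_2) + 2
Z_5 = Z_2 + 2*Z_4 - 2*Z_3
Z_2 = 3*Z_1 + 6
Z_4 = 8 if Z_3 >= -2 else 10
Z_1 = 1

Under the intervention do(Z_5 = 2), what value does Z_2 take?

9

Under do(Z_5=2), the mechanism Z_5 = Z_2 + 2*Z_4 - 2*Z_3 is discarded; Z_5 is fixed at 2.
No directed path runs from Z_5 to Z_2, so Z_2 keeps its natural value.
Z_2 = 3*Z_1 + 6  [with Z_1=1]  = 9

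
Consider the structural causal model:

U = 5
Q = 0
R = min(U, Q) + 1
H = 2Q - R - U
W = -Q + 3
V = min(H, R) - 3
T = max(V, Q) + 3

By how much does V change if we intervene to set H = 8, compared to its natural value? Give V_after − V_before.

7

Under do(H=8), the mechanism H = 2Q - R - U is discarded; H is fixed at 8.
R = min(U, Q) + 1  [with U=5, Q=0]  = 1
V = min(H, R) - 3  [with H=8, R=1]  = -2
Without intervention: R = min(U, Q) + 1  [with U=5, Q=0]  = 1; H = 2Q - R - U  [with Q=0, R=1, U=5]  = -6; V = min(H, R) - 3  [with H=-6, R=1]  = -9.
Change = -2 − (-9) = 7.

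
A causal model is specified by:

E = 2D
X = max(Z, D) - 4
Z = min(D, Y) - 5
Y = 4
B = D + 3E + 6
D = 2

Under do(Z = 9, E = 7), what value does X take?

5

The joint intervention fixes Z = 9, E = 7, removing each variable's own equation.
X = max(Z, D) - 4  [with Z=9, D=2]  = 5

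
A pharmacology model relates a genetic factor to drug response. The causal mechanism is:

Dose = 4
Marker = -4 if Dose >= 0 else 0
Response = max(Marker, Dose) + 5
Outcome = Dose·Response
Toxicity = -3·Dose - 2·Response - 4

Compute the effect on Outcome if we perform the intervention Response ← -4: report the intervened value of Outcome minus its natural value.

do(Response=-4) replaces the equation Response = max(Marker, Dose) + 5 with the constant Response = -4.
Outcome = Dose·Response  [with Dose=4, Response=-4]  = -16
Without intervention: Marker = -4 if Dose >= 0 else 0  [with Dose=4]  = -4; Response = max(Marker, Dose) + 5  [with Marker=-4, Dose=4]  = 9; Outcome = Dose·Response  [with Dose=4, Response=9]  = 36.
Change = -16 − 36 = -52.

-52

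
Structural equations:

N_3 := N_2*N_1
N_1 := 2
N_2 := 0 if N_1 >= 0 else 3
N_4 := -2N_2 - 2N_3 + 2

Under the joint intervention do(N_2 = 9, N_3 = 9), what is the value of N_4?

-34

Setting N_2 = 9, N_3 = 9 by intervention discards those variables' equations.
N_4 = -2N_2 - 2N_3 + 2  [with N_2=9, N_3=9]  = -34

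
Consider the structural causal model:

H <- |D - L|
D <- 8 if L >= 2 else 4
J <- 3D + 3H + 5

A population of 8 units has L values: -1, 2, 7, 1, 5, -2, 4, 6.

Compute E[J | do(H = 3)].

Every unit gets H=3 under the intervention. J values become 26, 38, 38, 26, 38, 26, 38, 38; E[J|do(H=3)] = 33.5.

33.5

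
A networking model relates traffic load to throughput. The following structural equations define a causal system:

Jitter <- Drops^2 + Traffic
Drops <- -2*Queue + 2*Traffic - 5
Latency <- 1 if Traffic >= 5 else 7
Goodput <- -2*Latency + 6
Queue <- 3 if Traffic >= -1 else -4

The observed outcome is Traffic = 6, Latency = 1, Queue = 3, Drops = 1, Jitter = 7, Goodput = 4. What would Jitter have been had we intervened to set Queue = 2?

15

do(Queue=2) replaces the equation Queue <- 3 if Traffic >= -1 else -4 with the constant Queue = 2.
Drops = -2*Queue + 2*Traffic - 5  [with Queue=2, Traffic=6]  = 3
Jitter = Drops^2 + Traffic  [with Drops=3, Traffic=6]  = 15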